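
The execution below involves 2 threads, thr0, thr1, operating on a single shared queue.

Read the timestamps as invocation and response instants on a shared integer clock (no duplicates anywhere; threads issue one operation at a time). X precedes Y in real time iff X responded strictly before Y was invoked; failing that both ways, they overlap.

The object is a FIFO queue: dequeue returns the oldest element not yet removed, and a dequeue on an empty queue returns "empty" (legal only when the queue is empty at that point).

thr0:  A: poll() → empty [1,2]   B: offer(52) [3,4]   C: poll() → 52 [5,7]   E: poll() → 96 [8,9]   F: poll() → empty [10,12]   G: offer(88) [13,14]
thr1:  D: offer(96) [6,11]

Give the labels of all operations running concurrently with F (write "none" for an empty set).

concurrent with F ([10,12]): every op whose interval crosses 10..12
A [1,2]: before
B [3,4]: before
C [5,7]: before
D [6,11]: concurrent
E [8,9]: before
G [13,14]: after

D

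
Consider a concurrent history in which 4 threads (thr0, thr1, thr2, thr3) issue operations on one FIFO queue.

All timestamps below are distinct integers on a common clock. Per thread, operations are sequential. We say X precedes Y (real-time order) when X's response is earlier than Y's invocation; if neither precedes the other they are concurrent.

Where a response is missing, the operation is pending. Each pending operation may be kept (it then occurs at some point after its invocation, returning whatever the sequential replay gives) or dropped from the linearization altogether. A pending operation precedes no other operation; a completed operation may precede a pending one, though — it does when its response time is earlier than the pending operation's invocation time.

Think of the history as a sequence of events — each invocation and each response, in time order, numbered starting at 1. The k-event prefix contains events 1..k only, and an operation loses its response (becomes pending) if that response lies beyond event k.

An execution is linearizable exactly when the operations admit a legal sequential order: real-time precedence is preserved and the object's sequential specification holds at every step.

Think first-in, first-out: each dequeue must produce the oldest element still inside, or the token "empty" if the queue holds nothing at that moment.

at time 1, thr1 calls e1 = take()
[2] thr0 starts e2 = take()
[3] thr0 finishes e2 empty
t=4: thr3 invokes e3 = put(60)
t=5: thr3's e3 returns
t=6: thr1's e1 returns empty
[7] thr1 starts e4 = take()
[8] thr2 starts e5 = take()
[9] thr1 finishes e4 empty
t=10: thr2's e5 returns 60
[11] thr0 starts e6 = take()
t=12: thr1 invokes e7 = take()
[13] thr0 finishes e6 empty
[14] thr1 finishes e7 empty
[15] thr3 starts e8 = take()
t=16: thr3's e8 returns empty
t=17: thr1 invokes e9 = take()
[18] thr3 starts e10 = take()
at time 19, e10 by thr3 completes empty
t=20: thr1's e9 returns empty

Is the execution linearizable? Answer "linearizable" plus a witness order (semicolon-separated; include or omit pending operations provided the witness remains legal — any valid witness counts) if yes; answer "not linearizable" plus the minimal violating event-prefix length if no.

1. e1 take() → empty, leaving queue <>
2. e2 take() → empty, leaving queue <>
3. e3 put(60), leaving queue <60>
4. e5 take() → 60, leaving queue <>
5. e4 take() → empty, leaving queue <>
6. e6 take() → empty, leaving queue <>
7. e7 take() → empty, leaving queue <>
8. e8 take() → empty, leaving queue <>
9. e9 take() → empty, leaving queue <>
10. e10 take() → empty, leaving queue <>

linearizable — witness: e1; e2; e3; e5; e4; e6; e7; e8; e9; e10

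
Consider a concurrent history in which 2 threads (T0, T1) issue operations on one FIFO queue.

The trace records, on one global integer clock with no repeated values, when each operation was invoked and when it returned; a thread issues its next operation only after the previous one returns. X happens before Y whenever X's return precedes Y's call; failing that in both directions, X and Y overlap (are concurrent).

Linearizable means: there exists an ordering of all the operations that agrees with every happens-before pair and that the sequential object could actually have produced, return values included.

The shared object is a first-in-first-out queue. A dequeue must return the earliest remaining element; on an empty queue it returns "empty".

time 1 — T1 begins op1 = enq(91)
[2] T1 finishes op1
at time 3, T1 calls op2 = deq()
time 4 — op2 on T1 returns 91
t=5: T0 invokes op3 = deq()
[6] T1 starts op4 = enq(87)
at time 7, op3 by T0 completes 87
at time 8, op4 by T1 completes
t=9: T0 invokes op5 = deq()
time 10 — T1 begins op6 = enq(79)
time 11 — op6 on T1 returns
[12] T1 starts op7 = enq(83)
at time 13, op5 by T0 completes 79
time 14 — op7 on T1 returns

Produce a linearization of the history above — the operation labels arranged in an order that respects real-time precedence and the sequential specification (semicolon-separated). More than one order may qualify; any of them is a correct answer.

step 1: op1 enq(91) — queue <91>
step 2: op2 deq() → 91 — queue <>
step 3: op4 enq(87) — queue <87>
step 4: op3 deq() → 87 — queue <>
step 5: op6 enq(79) — queue <79>
step 6: op5 deq() → 79 — queue <>
step 7: op7 enq(83) — queue <83>

op1; op2; op4; op3; op6; op5; op7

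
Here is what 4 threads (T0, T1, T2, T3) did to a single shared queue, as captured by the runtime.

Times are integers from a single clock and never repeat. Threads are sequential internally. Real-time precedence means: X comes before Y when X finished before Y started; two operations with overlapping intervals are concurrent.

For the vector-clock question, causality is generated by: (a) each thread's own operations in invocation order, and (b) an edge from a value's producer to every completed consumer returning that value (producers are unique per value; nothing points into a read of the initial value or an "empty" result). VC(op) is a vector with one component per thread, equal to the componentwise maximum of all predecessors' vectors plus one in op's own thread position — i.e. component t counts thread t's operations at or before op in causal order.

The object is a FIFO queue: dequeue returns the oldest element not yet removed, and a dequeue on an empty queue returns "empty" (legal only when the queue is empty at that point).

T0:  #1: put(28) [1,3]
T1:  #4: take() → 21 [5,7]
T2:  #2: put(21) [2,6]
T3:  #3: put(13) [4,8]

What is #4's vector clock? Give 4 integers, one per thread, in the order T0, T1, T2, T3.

(0, 1, 1, 0)

root op #3, invoked 4: fresh clock plus T3's own tick → (0, 0, 0, 1)
root op #2, invoked 2: fresh clock plus T2's own tick → (0, 0, 1, 0)
root op #1, invoked 1: fresh clock plus T0's own tick → (1, 0, 0, 0)
#4 (invocation 5): componentwise max over VC(#2)=(0, 0, 1, 0), +1 at T1, giving (0, 1, 1, 0)
target: VC(#4) = (0, 1, 1, 0)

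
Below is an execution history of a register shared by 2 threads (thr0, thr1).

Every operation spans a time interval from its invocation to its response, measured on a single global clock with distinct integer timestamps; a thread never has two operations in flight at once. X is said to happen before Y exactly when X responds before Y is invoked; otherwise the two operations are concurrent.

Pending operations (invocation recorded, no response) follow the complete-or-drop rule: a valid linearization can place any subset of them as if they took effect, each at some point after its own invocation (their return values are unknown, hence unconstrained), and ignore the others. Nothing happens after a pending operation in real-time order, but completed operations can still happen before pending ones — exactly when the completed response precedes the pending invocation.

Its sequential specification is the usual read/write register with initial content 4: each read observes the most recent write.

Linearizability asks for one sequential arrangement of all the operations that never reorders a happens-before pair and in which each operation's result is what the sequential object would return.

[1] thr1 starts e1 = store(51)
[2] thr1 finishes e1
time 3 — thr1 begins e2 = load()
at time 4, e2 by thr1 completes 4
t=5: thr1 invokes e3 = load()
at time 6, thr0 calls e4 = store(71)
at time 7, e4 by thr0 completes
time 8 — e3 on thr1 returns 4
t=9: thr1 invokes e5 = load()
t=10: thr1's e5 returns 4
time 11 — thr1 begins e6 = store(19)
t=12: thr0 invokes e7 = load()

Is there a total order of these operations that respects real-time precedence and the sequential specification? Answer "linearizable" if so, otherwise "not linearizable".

not linearizable

cut after 3 events: linearizable; cut after 4 events (e2 responds, time 4): not linearizable
a single order respects real time; the 2 completed register operations fail replay along it
for example e1, e2 fails at step 2: e2 load() → 4 is not legal there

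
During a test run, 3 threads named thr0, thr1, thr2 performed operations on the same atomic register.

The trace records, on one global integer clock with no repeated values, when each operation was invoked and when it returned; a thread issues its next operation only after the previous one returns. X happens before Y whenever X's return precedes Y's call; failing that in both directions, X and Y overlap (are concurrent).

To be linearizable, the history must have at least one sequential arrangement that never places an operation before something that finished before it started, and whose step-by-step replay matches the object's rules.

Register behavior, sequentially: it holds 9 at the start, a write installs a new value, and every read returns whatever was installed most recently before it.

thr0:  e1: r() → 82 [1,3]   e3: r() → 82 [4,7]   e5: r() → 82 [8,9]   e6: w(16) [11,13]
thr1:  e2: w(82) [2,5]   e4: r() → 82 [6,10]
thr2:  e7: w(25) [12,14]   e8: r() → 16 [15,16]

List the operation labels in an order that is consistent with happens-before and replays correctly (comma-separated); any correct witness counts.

e2, e1, e3, e4, e5, e7, e6, e8

step 1: e2 w(82) — value 82
step 2: e1 r() → 82 — value 82
step 3: e3 r() → 82 — value 82
step 4: e4 r() → 82 — value 82
step 5: e5 r() → 82 — value 82
step 6: e7 w(25) — value 25
step 7: e6 w(16) — value 16
step 8: e8 r() → 16 — value 16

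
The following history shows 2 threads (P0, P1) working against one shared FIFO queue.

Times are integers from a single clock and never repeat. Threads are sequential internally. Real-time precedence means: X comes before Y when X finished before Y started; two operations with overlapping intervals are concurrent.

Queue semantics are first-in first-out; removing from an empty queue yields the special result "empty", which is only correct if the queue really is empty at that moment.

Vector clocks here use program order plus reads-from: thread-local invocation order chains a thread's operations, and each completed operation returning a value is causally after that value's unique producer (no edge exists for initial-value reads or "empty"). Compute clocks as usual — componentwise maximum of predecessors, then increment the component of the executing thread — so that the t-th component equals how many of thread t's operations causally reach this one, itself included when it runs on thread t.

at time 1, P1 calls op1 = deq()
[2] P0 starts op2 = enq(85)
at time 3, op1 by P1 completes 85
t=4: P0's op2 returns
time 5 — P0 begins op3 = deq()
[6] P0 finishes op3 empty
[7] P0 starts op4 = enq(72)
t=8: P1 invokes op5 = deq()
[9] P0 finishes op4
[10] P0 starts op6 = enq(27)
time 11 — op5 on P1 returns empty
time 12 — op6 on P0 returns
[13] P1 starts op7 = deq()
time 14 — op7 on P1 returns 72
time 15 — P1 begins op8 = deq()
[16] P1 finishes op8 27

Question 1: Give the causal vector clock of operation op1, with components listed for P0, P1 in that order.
(1, 1)

VC(op2, invoked at 2): no causal predecessors; +1 on P0 → (1, 0)
from VC(op2)=(1, 0), op1 (invoked 1) maxes components and bumps P1 → (1, 1)
from VC(op2)=(1, 0), op3 (invoked 5) maxes components and bumps P0 → (2, 0)
from VC(op1)=(1, 1), op5 (invoked 8) maxes components and bumps P1 → (1, 2)
from VC(op3)=(2, 0), op4 (invoked 7) maxes components and bumps P0 → (3, 0)
from VC(op4)=(3, 0), op6 (invoked 10) maxes components and bumps P0 → (4, 0)
from VC(op4)=(3, 0), VC(op5)=(1, 2), op7 (invoked 13) maxes components and bumps P1 → (3, 3)
from VC(op6)=(4, 0), VC(op7)=(3, 3), op8 (invoked 15) maxes components and bumps P1 → (4, 4)
target: VC(op1) = (1, 1)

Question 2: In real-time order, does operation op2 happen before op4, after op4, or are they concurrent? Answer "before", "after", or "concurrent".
before

op2 spans [2,4], op4 spans [7,9]
resp(op2)=4 < inv(op4)=7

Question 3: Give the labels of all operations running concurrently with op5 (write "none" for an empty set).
op4, op6

concurrent with op5 ([8,11]): every op whose interval crosses 8..11
op1 [1,3]: before
op2 [2,4]: before
op3 [5,6]: before
op4 [7,9]: concurrent
op6 [10,12]: concurrent
op7 [13,14]: after
op8 [15,16]: after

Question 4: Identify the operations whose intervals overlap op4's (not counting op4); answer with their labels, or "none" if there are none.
op5

op4 spans [7,9]; an op avoiding the whole window 7..9 is ordered, any other is concurrent
op1 [1,3]: before
op2 [2,4]: before
op3 [5,6]: before
op5 [8,11]: concurrent
op6 [10,12]: after
op7 [13,14]: after
op8 [15,16]: after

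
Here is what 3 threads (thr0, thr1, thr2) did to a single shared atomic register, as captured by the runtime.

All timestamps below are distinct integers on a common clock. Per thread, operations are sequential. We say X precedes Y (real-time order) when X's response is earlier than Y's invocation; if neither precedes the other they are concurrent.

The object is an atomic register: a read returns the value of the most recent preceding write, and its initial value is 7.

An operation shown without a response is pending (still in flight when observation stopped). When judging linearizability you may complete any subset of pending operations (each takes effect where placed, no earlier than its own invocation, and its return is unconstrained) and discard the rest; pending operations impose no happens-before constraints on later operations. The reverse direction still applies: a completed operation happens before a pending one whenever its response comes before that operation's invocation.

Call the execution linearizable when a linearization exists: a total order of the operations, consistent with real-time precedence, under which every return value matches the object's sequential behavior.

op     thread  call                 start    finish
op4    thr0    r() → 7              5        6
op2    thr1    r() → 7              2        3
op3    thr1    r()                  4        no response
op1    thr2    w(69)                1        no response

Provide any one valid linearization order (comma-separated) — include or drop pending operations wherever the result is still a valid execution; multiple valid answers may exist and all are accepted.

op2, op3, op4

after step 1 (op2 r() → 7): value 7
after step 2 (op3 r() (pending, included)): value 7
after step 3 (op4 r() → 7): value 7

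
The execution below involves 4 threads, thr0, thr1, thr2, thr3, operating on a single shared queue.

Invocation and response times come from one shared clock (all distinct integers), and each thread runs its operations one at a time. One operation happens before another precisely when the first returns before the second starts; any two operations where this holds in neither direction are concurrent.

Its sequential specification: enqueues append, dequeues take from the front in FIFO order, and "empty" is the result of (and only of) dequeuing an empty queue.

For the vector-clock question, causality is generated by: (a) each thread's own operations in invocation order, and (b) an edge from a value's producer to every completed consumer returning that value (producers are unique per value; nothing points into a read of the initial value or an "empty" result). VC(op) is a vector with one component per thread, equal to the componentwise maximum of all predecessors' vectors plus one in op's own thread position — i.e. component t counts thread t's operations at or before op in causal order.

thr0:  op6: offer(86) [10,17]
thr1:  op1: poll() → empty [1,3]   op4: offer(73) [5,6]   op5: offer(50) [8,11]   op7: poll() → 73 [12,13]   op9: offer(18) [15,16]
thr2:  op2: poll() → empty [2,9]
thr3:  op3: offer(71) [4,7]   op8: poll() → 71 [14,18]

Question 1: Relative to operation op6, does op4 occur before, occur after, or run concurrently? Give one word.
op4 spans [5,6], op6 spans [10,17]
resp(op4)=6 < inv(op6)=10

before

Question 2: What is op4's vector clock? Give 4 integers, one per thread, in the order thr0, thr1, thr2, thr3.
invoked at 4, op3 has no predecessors; its own thr3 bump gives (0, 0, 0, 1)
invoked at 2, op2 has no predecessors; its own thr2 bump gives (0, 0, 1, 0)
invoked at 1, op1 has no predecessors; its own thr1 bump gives (0, 1, 0, 0)
invoked at 10, op6 has no predecessors; its own thr0 bump gives (1, 0, 0, 0)
op8, invoked 14, takes VC(op3)=(0, 0, 0, 1) under max, adds 1 for thr3 → (0, 0, 0, 2)
op4, invoked 5, takes VC(op1)=(0, 1, 0, 0) under max, adds 1 for thr1 → (0, 2, 0, 0)
op5, invoked 8, takes VC(op4)=(0, 2, 0, 0) under max, adds 1 for thr1 → (0, 3, 0, 0)
op7, invoked 12, takes VC(op4)=(0, 2, 0, 0), VC(op5)=(0, 3, 0, 0) under max, adds 1 for thr1 → (0, 4, 0, 0)
op9, invoked 15, takes VC(op7)=(0, 4, 0, 0) under max, adds 1 for thr1 → (0, 5, 0, 0)
target: VC(op4) = (0, 2, 0, 0)

(0, 2, 0, 0)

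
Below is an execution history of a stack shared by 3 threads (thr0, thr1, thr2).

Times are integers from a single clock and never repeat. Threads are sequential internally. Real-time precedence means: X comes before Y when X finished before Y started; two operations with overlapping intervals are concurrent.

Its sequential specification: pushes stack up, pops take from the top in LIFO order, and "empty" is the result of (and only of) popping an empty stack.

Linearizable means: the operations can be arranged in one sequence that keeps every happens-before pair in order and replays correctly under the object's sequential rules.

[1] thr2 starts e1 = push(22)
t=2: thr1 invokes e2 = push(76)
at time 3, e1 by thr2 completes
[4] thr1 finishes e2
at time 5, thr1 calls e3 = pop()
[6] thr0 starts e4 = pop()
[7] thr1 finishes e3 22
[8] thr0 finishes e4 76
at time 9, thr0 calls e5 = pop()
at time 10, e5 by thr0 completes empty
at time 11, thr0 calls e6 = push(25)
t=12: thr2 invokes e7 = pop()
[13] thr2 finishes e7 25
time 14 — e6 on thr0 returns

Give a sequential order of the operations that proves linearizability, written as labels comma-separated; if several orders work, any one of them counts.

1. e1 push(22), leaving stack <22>
2. e2 push(76), leaving stack <22,76>
3. e4 pop() → 76, leaving stack <22>
4. e3 pop() → 22, leaving stack <>
5. e5 pop() → empty, leaving stack <>
6. e6 push(25), leaving stack <25>
7. e7 pop() → 25, leaving stack <>

e1, e2, e4, e3, e5, e6, e7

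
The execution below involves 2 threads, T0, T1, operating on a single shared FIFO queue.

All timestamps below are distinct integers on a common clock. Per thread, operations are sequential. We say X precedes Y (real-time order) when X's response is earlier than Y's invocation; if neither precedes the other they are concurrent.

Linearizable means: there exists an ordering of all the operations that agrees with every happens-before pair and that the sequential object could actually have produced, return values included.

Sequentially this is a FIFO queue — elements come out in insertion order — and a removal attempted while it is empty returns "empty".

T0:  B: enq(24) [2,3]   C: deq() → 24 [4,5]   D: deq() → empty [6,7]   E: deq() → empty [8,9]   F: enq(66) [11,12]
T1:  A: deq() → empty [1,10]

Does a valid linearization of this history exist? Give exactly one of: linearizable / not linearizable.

witness order: A, B, C, D, E, F
step 1: A deq() → empty — queue <>
step 2: B enq(24) — queue <24>
step 3: C deq() → 24 — queue <>
step 4: D deq() → empty — queue <>
step 5: E deq() → empty — queue <>
step 6: F enq(66) — queue <66>

linearizable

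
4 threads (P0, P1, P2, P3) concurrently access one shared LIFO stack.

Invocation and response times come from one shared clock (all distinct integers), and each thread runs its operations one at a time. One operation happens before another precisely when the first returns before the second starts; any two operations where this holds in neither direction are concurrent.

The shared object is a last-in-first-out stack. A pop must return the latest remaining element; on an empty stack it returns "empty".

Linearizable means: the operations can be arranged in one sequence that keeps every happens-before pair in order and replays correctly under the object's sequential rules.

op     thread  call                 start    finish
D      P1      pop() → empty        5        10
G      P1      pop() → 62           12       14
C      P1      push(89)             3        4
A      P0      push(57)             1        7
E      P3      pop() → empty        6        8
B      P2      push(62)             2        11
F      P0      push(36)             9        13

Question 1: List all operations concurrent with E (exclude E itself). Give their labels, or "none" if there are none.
A, B, D

E spans [6,8]: anything still running between times 6 and 8 counts as concurrent
A [1,7]: concurrent
B [2,11]: concurrent
C [3,4]: before
D [5,10]: concurrent
F [9,13]: after
G [12,14]: after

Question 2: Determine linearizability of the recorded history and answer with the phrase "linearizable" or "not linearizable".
not linearizable

already the first 10 events (up to D's response at time 10) admit no linearization; the first 9 still do
real-time-consistent orders of the 4 completed operations: 8 — all fail the LIFO stack replay
completion choices over the 2 pending operations (B, F) were checked; none helps
one such order, A, C, D, E (pending dropped), breaks at step 3 where D pop() → empty is illegal
one such order, A, C, E, D (pending dropped), breaks at step 3 where E pop() → empty is illegal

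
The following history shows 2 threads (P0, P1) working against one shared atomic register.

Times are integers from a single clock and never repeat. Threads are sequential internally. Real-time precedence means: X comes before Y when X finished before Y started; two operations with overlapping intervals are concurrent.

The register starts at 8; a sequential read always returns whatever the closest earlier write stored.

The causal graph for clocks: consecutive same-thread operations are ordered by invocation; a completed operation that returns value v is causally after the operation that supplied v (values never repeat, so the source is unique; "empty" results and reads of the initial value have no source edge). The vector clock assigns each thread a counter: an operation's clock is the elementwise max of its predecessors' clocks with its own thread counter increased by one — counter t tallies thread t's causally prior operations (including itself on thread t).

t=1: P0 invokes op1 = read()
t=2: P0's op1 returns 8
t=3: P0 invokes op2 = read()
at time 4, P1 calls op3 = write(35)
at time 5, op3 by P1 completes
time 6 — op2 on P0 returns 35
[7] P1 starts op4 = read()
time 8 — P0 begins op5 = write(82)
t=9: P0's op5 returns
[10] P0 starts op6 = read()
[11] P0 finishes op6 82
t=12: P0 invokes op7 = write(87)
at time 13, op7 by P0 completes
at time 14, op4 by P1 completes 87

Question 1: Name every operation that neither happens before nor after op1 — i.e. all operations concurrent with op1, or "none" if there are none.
concurrent with op1 ([1,2]): every op whose interval crosses 1..2
op2 [3,6]: after
op3 [4,5]: after
op4 [7,14]: after
op5 [8,9]: after
op6 [10,11]: after
op7 [12,13]: after

none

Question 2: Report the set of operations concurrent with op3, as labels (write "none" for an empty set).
op3 spans [4,5]; an op avoiding the whole window 4..5 is ordered, any other is concurrent
op1 [1,2]: before
op2 [3,6]: concurrent
op4 [7,14]: after
op5 [8,9]: after
op6 [10,11]: after
op7 [12,13]: after

op2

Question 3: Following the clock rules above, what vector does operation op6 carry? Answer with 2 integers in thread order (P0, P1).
op3 (invocation 4): nothing precedes it; P1's component alone gives (0, 1)
op1 (invocation 1): nothing precedes it; P0's component alone gives (1, 0)
op2, invoked 3, takes VC(op1)=(1, 0), VC(op3)=(0, 1) under max, adds 1 for P0 → (2, 1)
op5, invoked 8, takes VC(op2)=(2, 1) under max, adds 1 for P0 → (3, 1)
op6, invoked 10, takes VC(op5)=(3, 1) under max, adds 1 for P0 → (4, 1)
op7, invoked 12, takes VC(op6)=(4, 1) under max, adds 1 for P0 → (5, 1)
op4, invoked 7, takes VC(op3)=(0, 1), VC(op7)=(5, 1) under max, adds 1 for P1 → (5, 2)
target: VC(op6) = (4, 1)

(4, 1)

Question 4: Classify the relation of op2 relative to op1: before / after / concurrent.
op2 spans [3,6], op1 spans [1,2]
resp(op1)=2 < inv(op2)=3

after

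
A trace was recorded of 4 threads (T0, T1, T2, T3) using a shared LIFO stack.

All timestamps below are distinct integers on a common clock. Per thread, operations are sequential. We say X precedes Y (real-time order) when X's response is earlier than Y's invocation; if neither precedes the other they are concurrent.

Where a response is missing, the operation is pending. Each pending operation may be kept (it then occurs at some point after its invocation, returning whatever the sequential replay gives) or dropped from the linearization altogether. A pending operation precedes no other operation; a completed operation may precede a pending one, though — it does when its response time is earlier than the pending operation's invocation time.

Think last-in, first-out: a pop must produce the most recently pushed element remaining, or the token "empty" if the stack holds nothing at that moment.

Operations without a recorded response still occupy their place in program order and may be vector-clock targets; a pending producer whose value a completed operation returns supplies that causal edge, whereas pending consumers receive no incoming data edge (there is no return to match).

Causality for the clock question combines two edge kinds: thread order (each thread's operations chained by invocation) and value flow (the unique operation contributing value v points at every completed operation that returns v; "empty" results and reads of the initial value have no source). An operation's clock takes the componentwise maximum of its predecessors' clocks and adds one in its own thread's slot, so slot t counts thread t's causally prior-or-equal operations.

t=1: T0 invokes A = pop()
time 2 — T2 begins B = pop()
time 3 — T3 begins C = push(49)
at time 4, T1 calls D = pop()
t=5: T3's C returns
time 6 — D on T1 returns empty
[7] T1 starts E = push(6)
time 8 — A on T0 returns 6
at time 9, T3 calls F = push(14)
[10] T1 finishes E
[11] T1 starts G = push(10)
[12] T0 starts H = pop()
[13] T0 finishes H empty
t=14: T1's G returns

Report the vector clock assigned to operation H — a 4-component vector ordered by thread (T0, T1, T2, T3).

(2, 2, 0, 0)

root op C, invoked 3: fresh clock plus T3's own tick → (0, 0, 0, 1)
root op B, invoked 2: fresh clock plus T2's own tick → (0, 0, 1, 0)
root op D, invoked 4: fresh clock plus T1's own tick → (0, 1, 0, 0)
from VC(C)=(0, 0, 0, 1), F (invoked 9) maxes components and bumps T3 → (0, 0, 0, 2)
from VC(D)=(0, 1, 0, 0), E (invoked 7) maxes components and bumps T1 → (0, 2, 0, 0)
from VC(E)=(0, 2, 0, 0), G (invoked 11) maxes components and bumps T1 → (0, 3, 0, 0)
from VC(E)=(0, 2, 0, 0), A (invoked 1) maxes components and bumps T0 → (1, 2, 0, 0)
from VC(A)=(1, 2, 0, 0), H (invoked 12) maxes components and bumps T0 → (2, 2, 0, 0)
target: VC(H) = (2, 2, 0, 0)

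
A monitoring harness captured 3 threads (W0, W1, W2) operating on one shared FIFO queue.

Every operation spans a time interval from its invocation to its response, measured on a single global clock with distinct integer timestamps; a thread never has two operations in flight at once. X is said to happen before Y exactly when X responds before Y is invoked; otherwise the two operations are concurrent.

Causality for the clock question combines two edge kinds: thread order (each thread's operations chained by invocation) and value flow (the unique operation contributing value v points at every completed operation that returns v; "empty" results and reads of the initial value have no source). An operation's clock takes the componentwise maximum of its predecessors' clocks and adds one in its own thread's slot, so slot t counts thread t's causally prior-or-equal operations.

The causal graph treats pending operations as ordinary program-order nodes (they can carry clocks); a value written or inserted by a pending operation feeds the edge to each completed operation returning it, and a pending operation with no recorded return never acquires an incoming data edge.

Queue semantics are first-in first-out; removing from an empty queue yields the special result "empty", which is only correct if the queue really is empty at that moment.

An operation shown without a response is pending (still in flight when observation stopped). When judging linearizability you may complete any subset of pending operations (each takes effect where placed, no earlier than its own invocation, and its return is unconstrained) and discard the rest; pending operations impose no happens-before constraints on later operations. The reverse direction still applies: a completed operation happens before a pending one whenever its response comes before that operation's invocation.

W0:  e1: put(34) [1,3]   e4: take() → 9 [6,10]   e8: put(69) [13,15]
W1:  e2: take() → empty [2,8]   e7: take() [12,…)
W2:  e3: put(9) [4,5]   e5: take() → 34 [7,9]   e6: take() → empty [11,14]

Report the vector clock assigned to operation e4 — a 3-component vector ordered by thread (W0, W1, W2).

(2, 0, 1)

VC(e3, invoked at 4): no causal predecessors; +1 on W2 → (0, 0, 1)
VC(e2, invoked at 2): no causal predecessors; +1 on W1 → (0, 1, 0)
VC(e1, invoked at 1): no causal predecessors; +1 on W0 → (1, 0, 0)
invoked at 12, e7 merges VC(e2)=(0, 1, 0) and bumps W1's slot → (0, 2, 0)
invoked at 7, e5 merges VC(e1)=(1, 0, 0), VC(e3)=(0, 0, 1) and bumps W2's slot → (1, 0, 2)
invoked at 6, e4 merges VC(e1)=(1, 0, 0), VC(e3)=(0, 0, 1) and bumps W0's slot → (2, 0, 1)
invoked at 11, e6 merges VC(e5)=(1, 0, 2) and bumps W2's slot → (1, 0, 3)
invoked at 13, e8 merges VC(e4)=(2, 0, 1) and bumps W0's slot → (3, 0, 1)
target: VC(e4) = (2, 0, 1)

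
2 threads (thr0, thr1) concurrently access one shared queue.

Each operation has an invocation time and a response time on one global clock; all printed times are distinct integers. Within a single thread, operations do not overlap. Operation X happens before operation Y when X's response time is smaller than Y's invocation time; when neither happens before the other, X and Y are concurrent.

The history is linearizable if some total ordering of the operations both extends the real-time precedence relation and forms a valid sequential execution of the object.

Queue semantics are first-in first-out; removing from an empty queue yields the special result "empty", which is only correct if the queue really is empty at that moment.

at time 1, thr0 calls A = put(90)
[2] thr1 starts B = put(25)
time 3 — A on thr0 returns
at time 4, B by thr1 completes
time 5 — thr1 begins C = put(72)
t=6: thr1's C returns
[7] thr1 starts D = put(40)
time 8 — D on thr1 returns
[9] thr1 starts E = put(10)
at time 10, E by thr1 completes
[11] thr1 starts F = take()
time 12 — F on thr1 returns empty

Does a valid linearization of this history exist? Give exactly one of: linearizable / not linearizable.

the violation lands at event 12, F's response at time 12: events 1..11 linearize, events 1..12 do not
every one of the 2 real-time-consistent orders over 6 completed queue ops fails the sequential spec
sample order A, B, C, D, E, F stalls at step 6 — F take() → empty has no legal effect
sample order B, A, C, D, E, F stalls at step 6 — F take() → empty has no legal effect

not linearizable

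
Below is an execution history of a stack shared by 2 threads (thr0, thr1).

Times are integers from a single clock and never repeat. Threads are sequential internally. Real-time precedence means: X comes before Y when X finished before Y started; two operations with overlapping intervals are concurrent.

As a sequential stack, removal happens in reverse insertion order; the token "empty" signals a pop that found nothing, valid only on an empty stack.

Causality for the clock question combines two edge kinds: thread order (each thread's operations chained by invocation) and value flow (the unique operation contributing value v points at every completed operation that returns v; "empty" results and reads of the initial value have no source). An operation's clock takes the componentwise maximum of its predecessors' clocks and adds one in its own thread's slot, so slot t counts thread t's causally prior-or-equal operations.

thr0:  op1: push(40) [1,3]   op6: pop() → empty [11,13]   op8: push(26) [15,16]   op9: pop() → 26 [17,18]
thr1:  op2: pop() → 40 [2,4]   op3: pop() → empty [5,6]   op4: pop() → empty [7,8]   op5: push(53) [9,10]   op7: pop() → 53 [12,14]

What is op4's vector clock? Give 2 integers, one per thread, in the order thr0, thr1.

(1, 3)

root op op1, invoked 1: fresh clock plus thr0's own tick → (1, 0)
op2 (invocation 2): componentwise max over VC(op1)=(1, 0), +1 at thr1, giving (1, 1)
op6 (invocation 11): componentwise max over VC(op1)=(1, 0), +1 at thr0, giving (2, 0)
op3 (invocation 5): componentwise max over VC(op2)=(1, 1), +1 at thr1, giving (1, 2)
op8 (invocation 15): componentwise max over VC(op6)=(2, 0), +1 at thr0, giving (3, 0)
op4 (invocation 7): componentwise max over VC(op3)=(1, 2), +1 at thr1, giving (1, 3)
op9 (invocation 17): componentwise max over VC(op8)=(3, 0), +1 at thr0, giving (4, 0)
op5 (invocation 9): componentwise max over VC(op4)=(1, 3), +1 at thr1, giving (1, 4)
op7 (invocation 12): componentwise max over VC(op5)=(1, 4), +1 at thr1, giving (1, 5)
target: VC(op4) = (1, 3)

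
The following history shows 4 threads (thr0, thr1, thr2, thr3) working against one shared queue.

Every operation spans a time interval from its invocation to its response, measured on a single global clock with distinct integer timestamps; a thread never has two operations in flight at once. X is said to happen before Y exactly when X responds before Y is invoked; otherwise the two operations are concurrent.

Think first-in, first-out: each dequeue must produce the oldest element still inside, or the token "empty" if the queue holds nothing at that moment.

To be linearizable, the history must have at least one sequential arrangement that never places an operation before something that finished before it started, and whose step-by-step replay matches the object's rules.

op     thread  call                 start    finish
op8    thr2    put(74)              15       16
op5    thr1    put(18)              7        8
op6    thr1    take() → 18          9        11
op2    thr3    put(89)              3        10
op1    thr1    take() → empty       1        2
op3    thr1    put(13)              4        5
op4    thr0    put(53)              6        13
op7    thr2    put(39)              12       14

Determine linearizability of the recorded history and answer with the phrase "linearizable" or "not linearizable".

not linearizable

cut after 10 events: linearizable; cut after 11 events (op6 responds, time 11): not linearizable
5 completed operations, 4 real-time-consistent orders — every queue replay fails
include/drop combinations of the 1 pending operation (op4) were all tried; none helps
e.g. op1, op2, op3, op5, op6 (pending dropped): illegal at step 5, since op6 take() → 18 cannot apply there
e.g. op1, op3, op2, op5, op6 (pending dropped): illegal at step 5, since op6 take() → 18 cannot apply there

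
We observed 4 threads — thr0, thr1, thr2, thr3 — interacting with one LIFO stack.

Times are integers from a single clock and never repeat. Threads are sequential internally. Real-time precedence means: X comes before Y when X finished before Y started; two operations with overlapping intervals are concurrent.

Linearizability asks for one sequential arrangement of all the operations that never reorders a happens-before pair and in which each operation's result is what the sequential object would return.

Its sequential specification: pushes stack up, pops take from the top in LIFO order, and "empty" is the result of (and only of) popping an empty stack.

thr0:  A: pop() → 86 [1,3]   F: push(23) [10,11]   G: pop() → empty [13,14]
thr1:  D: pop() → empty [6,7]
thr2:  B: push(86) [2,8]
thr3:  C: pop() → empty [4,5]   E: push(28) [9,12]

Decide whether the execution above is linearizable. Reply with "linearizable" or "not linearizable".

already the first 14 events (up to G's response at time 14) admit no linearization; the first 13 still do
all 8 real-time-respecting orders fail — 7 completed LIFO stack operations, no legal replay
one such order, A, B, C, D, E, F, G, breaks at step 1 where A pop() → 86 is illegal
one such order, A, B, C, D, F, E, G, breaks at step 1 where A pop() → 86 is illegal

not linearizable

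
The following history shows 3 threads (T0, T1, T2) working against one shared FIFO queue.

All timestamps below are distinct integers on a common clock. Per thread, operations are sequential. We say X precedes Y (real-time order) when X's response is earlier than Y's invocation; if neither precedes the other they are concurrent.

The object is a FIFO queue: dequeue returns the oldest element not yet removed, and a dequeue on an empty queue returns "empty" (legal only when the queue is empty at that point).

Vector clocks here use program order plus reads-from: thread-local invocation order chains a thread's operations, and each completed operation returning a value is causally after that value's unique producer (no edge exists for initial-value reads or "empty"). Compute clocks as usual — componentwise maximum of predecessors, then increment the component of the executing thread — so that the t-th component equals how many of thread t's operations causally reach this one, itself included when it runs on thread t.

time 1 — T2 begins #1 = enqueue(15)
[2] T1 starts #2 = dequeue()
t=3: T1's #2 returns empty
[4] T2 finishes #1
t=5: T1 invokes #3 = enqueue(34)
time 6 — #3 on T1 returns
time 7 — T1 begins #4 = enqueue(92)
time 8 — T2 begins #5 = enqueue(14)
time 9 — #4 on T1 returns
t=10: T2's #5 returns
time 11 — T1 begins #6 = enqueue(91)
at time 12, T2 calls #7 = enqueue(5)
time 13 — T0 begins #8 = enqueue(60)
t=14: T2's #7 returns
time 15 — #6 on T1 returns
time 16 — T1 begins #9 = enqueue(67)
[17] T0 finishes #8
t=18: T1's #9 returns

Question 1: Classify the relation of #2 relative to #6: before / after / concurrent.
Answer: before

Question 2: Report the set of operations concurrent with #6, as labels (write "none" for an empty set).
Answer: #7, #8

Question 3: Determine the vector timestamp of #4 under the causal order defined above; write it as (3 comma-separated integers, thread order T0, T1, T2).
Answer: (0, 3, 0)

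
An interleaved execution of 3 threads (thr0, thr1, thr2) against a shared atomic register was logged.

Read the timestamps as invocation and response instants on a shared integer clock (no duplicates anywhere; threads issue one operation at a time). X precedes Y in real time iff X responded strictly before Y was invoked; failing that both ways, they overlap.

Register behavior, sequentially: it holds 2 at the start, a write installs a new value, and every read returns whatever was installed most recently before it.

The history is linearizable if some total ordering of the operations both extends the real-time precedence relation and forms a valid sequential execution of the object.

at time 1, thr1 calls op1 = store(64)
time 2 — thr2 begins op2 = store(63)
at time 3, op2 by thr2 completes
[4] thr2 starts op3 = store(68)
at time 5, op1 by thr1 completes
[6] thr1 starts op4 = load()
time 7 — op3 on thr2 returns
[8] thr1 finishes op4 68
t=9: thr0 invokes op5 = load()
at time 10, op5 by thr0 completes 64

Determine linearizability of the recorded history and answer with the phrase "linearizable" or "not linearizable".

not linearizable

prefix check: 1..9 passes, 1..10 fails once op5's time-10 response joins
5 completed operations, 5 real-time-consistent orders — every atomic register replay fails
e.g. op1, op2, op3, op4, op5: illegal at step 5, since op5 load() → 64 cannot apply there
e.g. op1, op2, op4, op3, op5: illegal at step 3, since op4 load() → 68 cannot apply there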